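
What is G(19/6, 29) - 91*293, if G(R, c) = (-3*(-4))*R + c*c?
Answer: -25784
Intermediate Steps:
G(R, c) = c² + 12*R (G(R, c) = 12*R + c² = c² + 12*R)
G(19/6, 29) - 91*293 = (29² + 12*(19/6)) - 91*293 = (841 + 12*(19*(⅙))) - 26663 = (841 + 12*(19/6)) - 26663 = (841 + 38) - 26663 = 879 - 26663 = -25784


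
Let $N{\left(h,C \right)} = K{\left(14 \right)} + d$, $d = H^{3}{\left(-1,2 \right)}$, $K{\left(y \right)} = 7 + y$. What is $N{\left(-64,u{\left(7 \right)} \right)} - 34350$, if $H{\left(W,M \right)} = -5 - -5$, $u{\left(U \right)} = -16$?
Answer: $-34329$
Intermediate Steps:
$H{\left(W,M \right)} = 0$ ($H{\left(W,M \right)} = -5 + 5 = 0$)
$d = 0$ ($d = 0^{3} = 0$)
$N{\left(h,C \right)} = 21$ ($N{\left(h,C \right)} = \left(7 + 14\right) + 0 = 21 + 0 = 21$)
$N{\left(-64,u{\left(7 \right)} \right)} - 34350 = 21 - 34350 = -34329$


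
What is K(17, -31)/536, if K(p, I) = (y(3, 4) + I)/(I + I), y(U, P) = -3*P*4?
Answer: 79/33232 ≈ 0.0023772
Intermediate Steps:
y(U, P) = -12*P
K(p, I) = (-48 + I)/(2*I) (K(p, I) = (-12*4 + I)/(I + I) = (-48 + I)/((2*I)) = (-48 + I)*(1/(2*I)) = (-48 + I)/(2*I))
K(17, -31)/536 = ((½)*(-48 - 31)/(-31))/536 = ((½)*(-1/31)*(-79))*(1/536) = (79/62)*(1/536) = 79/33232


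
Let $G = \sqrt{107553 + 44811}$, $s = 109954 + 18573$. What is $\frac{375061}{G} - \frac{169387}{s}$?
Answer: $- \frac{169387}{128527} + \frac{375061 \sqrt{38091}}{76182} \approx 959.54$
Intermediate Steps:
$s = 128527$
$G = 2 \sqrt{38091}$ ($G = \sqrt{152364} = 2 \sqrt{38091} \approx 390.34$)
$\frac{375061}{G} - \frac{169387}{s} = \frac{375061}{2 \sqrt{38091}} - \frac{169387}{128527} = 375061 \frac{\sqrt{38091}}{76182} - \frac{169387}{128527} = \frac{375061 \sqrt{38091}}{76182} - \frac{169387}{128527} = - \frac{169387}{128527} + \frac{375061 \sqrt{38091}}{76182}$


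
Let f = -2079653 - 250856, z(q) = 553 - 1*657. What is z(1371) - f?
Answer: 2330405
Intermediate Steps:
z(q) = -104 (z(q) = 553 - 657 = -104)
f = -2330509
z(1371) - f = -104 - 1*(-2330509) = -104 + 2330509 = 2330405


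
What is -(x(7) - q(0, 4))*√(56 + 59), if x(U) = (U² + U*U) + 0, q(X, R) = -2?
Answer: -100*√115 ≈ -1072.4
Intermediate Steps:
x(U) = 2*U² (x(U) = (U² + U²) + 0 = 2*U² + 0 = 2*U²)
-(x(7) - q(0, 4))*√(56 + 59) = -(2*7² - 1*(-2))*√(56 + 59) = -(2*49 + 2)*√115 = -(98 + 2)*√115 = -100*√115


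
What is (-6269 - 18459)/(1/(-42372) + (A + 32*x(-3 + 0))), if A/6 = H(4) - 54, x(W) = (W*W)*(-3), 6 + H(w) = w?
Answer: 1047774816/50846401 ≈ 20.607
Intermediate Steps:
H(w) = -6 + w
x(W) = -3*W² (x(W) = W²*(-3) = -3*W²)
A = -336 (A = 6*((-6 + 4) - 54) = 6*(-2 - 54) = 6*(-56) = -336)
(-6269 - 18459)/(1/(-42372) + (A + 32*x(-3 + 0))) = (-6269 - 18459)/(1/(-42372) + (-336 + 32*(-3*(-3 + 0)²))) = -24728/(-1/42372 + (-336 + 32*(-3*(-3)²))) = -24728/(-1/42372 + (-336 + 32*(-3*9))) = -24728/(-1/42372 + (-336 + 32*(-27))) = -24728/(-1/42372 + (-336 - 864)) = -24728/(-1/42372 - 1200) = -24728/(-50846401/42372) = -24728*(-42372/50846401) = 1047774816/50846401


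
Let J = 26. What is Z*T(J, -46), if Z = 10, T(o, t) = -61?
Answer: -610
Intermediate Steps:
Z*T(J, -46) = 10*(-61) = -610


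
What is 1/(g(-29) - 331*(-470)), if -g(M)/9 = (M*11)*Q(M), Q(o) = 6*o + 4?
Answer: -1/332500 ≈ -3.0075e-6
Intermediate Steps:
Q(o) = 4 + 6*o
g(M) = -99*M*(4 + 6*M) (g(M) = -9*M*11*(4 + 6*M) = -9*11*M*(4 + 6*M) = -99*M*(4 + 6*M))
1/(g(-29) - 331*(-470)) = 1/(-198*(-29)*(2 + 3*(-29)) - 331*(-470)) = 1/(-198*(-29)*(2 - 87) + 155570) = 1/(-198*(-29)*(-85) + 155570) = 1/(-488070 + 155570) = 1/(-332500) = -1/332500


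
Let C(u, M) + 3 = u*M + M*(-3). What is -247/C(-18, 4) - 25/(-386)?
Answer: 97517/33582 ≈ 2.9038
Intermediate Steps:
C(u, M) = -3 - 3*M + M*u (C(u, M) = -3 + (u*M + M*(-3)) = -3 + (M*u - 3*M) = -3 + (-3*M + M*u) = -3 - 3*M + M*u)
-247/C(-18, 4) - 25/(-386) = -247/(-3 - 3*4 + 4*(-18)) - 25/(-386) = -247/(-3 - 12 - 72) - 25*(-1/386) = -247/(-87) + 25/386 = -247*(-1/87) + 25/386 = 247/87 + 25/386 = 97517/33582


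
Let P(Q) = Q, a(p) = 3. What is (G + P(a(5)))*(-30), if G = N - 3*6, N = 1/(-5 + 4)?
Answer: 480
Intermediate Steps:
N = -1 (N = 1/(-1) = -1)
G = -19 (G = -1 - 3*6 = -1 - 18 = -19)
(G + P(a(5)))*(-30) = (-19 + 3)*(-30) = -16*(-30) = 480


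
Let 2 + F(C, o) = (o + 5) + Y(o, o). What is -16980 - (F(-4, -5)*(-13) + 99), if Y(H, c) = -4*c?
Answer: -16845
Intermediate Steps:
F(C, o) = 3 - 3*o (F(C, o) = -2 + ((o + 5) - 4*o) = -2 + ((5 + o) - 4*o) = -2 + (5 - 3*o) = 3 - 3*o)
-16980 - (F(-4, -5)*(-13) + 99) = -16980 - ((3 - 3*(-5))*(-13) + 99) = -16980 - ((3 + 15)*(-13) + 99) = -16980 - (18*(-13) + 99) = -16980 - (-234 + 99) = -16980 - 1*(-135) = -16980 + 135 = -16845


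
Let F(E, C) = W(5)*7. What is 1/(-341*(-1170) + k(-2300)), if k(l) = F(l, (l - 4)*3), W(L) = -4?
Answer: 1/398942 ≈ 2.5066e-6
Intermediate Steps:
F(E, C) = -28 (F(E, C) = -4*7 = -28)
k(l) = -28
1/(-341*(-1170) + k(-2300)) = 1/(-341*(-1170) - 28) = 1/(398970 - 28) = 1/398942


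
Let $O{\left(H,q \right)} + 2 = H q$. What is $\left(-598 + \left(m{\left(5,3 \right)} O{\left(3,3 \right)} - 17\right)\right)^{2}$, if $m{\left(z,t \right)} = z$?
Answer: $336400$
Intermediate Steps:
$O{\left(H,q \right)} = -2 + H q$
$\left(-598 + \left(m{\left(5,3 \right)} O{\left(3,3 \right)} - 17\right)\right)^{2} = \left(-598 - \left(17 - 5 \left(-2 + 3 \cdot 3\right)\right)\right)^{2} = \left(-598 - \left(17 - 5 \left(-2 + 9\right)\right)\right)^{2} = \left(-598 + \left(5 \cdot 7 - 17\right)\right)^{2} = \left(-598 + \left(35 - 17\right)\right)^{2} = \left(-598 + 18\right)^{2} = \left(-580\right)^{2} = 336400$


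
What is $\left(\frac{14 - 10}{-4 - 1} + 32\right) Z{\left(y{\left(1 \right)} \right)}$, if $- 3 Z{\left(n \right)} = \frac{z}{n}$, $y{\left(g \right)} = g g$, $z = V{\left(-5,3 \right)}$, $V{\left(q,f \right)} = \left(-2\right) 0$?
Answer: $0$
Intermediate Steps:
$V{\left(q,f \right)} = 0$
$z = 0$
$y{\left(g \right)} = g^{2}$
$Z{\left(n \right)} = 0$ ($Z{\left(n \right)} = - \frac{0 \frac{1}{n}}{3} = \left(- \frac{1}{3}\right) 0 = 0$)
$\left(\frac{14 - 10}{-4 - 1} + 32\right) Z{\left(y{\left(1 \right)} \right)} = \left(\frac{14 - 10}{-4 - 1} + 32\right) 0 = \left(\frac{4}{-5} + 32\right) 0 = \left(4 \left(- \frac{1}{5}\right) + 32\right) 0 = \left(- \frac{4}{5} + 32\right) 0 = \frac{156}{5} \cdot 0 = 0$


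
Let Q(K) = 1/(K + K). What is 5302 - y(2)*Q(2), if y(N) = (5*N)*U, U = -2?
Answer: 5307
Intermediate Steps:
y(N) = -10*N (y(N) = (5*N)*(-2) = -10*N)
Q(K) = 1/(2*K)
5302 - y(2)*Q(2) = 5302 - (-10*2)*(1/2)/2 = 5302 - (-20)*(1/2)*(1/2) = 5302 - (-20)/4 = 5302 - 1*(-5) = 5302 + 5 = 5307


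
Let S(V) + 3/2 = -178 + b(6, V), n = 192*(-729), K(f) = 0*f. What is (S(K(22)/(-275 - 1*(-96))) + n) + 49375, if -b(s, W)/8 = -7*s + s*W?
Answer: -180873/2 ≈ -90437.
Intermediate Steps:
b(s, W) = 56*s - 8*W*s (b(s, W) = -8*(-7*s + s*W) = -8*(-7*s + W*s) = 56*s - 8*W*s)
K(f) = 0
n = -139968
S(V) = 313/2 - 48*V (S(V) = -3/2 + (-178 + 8*6*(7 - V)) = -3/2 + (-178 + (336 - 48*V)) = -3/2 + (158 - 48*V) = 313/2 - 48*V)
(S(K(22)/(-275 - 1*(-96))) + n) + 49375 = ((313/2 - 0/(-275 - 1*(-96))) - 139968) + 49375 = ((313/2 - 0/(-275 + 96)) - 139968) + 49375 = ((313/2 - 0/(-179)) - 139968) + 49375 = ((313/2 - 0*(-1)/179) - 139968) + 49375 = ((313/2 - 48*0) - 139968) + 49375 = ((313/2 + 0) - 139968) + 49375 = (313/2 - 139968) + 49375 = -279623/2 + 49375 = -180873/2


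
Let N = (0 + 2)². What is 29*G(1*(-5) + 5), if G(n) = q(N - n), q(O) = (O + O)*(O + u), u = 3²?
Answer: 3016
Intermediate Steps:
N = 4 (N = 2² = 4)
u = 9
q(O) = 2*O*(9 + O) (q(O) = (O + O)*(O + 9) = (2*O)*(9 + O) = 2*O*(9 + O))
G(n) = 2*(4 - n)*(13 - n) (G(n) = 2*(4 - n)*(9 + (4 - n)) = 2*(4 - n)*(13 - n))
29*G(1*(-5) + 5) = 29*(2*(-13 + (1*(-5) + 5))*(-4 + (1*(-5) + 5))) = 29*(2*(-13 + (-5 + 5))*(-4 + (-5 + 5))) = 29*(2*(-13 + 0)*(-4 + 0)) = 29*(2*(-13)*(-4)) = 29*104 = 3016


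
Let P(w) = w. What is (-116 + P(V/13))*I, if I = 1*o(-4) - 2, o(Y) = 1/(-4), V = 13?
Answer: 1035/4 ≈ 258.75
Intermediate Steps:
o(Y) = -1/4
I = -9/4 (I = 1*(-1/4) - 2 = -1/4 - 2 = -9/4 ≈ -2.2500)
(-116 + P(V/13))*I = (-116 + 13/13)*(-9/4) = (-116 + 13*(1/13))*(-9/4) = (-116 + 1)*(-9/4) = -115*(-9/4) = 1035/4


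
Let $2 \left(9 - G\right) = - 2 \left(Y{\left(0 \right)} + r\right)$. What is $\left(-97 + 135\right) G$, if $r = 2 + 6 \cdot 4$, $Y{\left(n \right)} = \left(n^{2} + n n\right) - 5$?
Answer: $1140$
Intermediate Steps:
$Y{\left(n \right)} = -5 + 2 n^{2}$ ($Y{\left(n \right)} = \left(n^{2} + n^{2}\right) - 5 = 2 n^{2} - 5 = -5 + 2 n^{2}$)
$r = 26$ ($r = 2 + 24 = 26$)
$G = 30$ ($G = 9 - \frac{\left(-2\right) \left(\left(-5 + 2 \cdot 0^{2}\right) + 26\right)}{2} = 9 - \frac{\left(-2\right) \left(\left(-5 + 2 \cdot 0\right) + 26\right)}{2} = 9 - \frac{\left(-2\right) \left(\left(-5 + 0\right) + 26\right)}{2} = 9 - \frac{\left(-2\right) \left(-5 + 26\right)}{2} = 9 - \frac{\left(-2\right) 21}{2} = 9 - -21 = 9 + 21 = 30$)
$\left(-97 + 135\right) G = \left(-97 + 135\right) 30 = 38 \cdot 30 = 1140$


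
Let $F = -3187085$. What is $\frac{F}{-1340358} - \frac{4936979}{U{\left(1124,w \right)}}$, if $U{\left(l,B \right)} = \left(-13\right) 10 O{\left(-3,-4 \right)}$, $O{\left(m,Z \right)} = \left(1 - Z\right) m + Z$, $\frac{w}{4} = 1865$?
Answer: $- \frac{86966410507}{43561635} \approx -1996.4$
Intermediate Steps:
$w = 7460$ ($w = 4 \cdot 1865 = 7460$)
$O{\left(m,Z \right)} = Z + m \left(1 - Z\right)$ ($O{\left(m,Z \right)} = m \left(1 - Z\right) + Z = Z + m \left(1 - Z\right)$)
$U{\left(l,B \right)} = 2470$ ($U{\left(l,B \right)} = \left(-13\right) 10 \left(-4 - 3 - \left(-4\right) \left(-3\right)\right) = - 130 \left(-4 - 3 - 12\right) = \left(-130\right) \left(-19\right) = 2470$)
$\frac{F}{-1340358} - \frac{4936979}{U{\left(1124,w \right)}} = - \frac{3187085}{-1340358} - \frac{4936979}{2470} = \left(-3187085\right) \left(- \frac{1}{1340358}\right) - \frac{259841}{130} = \frac{3187085}{1340358} - \frac{259841}{130} = - \frac{86966410507}{43561635}$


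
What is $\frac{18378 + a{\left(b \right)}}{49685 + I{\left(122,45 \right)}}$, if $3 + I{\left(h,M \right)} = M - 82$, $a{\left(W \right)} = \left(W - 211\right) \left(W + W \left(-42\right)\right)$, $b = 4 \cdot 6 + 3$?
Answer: $\frac{222066}{49645} \approx 4.4731$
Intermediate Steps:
$b = 27$ ($b = 24 + 3 = 27$)
$a{\left(W \right)} = - 41 W \left(-211 + W\right)$ ($a{\left(W \right)} = \left(-211 + W\right) \left(W - 42 W\right) = \left(-211 + W\right) \left(- 41 W\right) = - 41 W \left(-211 + W\right)$)
$I{\left(h,M \right)} = -85 + M$ ($I{\left(h,M \right)} = -3 + \left(M - 82\right) = -3 + \left(-82 + M\right) = -85 + M$)
$\frac{18378 + a{\left(b \right)}}{49685 + I{\left(122,45 \right)}} = \frac{18378 + 41 \cdot 27 \left(211 - 27\right)}{49685 + \left(-85 + 45\right)} = \frac{18378 + 41 \cdot 27 \left(211 - 27\right)}{49685 - 40} = \frac{18378 + 41 \cdot 27 \cdot 184}{49645} = \left(18378 + 203688\right) \frac{1}{49645} = 222066 \cdot \frac{1}{49645} = \frac{222066}{49645}$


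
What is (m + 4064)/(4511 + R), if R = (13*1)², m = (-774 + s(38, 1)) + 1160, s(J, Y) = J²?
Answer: 2947/2340 ≈ 1.2594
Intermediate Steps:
m = 1830 (m = (-774 + 38²) + 1160 = (-774 + 1444) + 1160 = 670 + 1160 = 1830)
R = 169 (R = 13² = 169)
(m + 4064)/(4511 + R) = (1830 + 4064)/(4511 + 169) = 5894/4680 = 5894*(1/4680) = 2947/2340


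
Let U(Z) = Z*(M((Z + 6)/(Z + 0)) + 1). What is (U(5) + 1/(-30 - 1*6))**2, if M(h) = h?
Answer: 330625/1296 ≈ 255.11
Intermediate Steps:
U(Z) = Z*(1 + (6 + Z)/Z) (U(Z) = Z*((Z + 6)/(Z + 0) + 1) = Z*((6 + Z)/Z + 1) = Z*(1 + (6 + Z)/Z))
(U(5) + 1/(-30 - 1*6))**2 = ((6 + 2*5) + 1/(-30 - 1*6))**2 = ((6 + 10) + 1/(-30 - 6))**2 = (16 + 1/(-36))**2 = (16 - 1/36)**2 = (575/36)**2 = 330625/1296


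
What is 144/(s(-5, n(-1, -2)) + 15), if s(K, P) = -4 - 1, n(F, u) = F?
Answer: 72/5 ≈ 14.400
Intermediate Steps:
s(K, P) = -5
144/(s(-5, n(-1, -2)) + 15) = 144/(-5 + 15) = 144/10 = (1/10)*144 = 72/5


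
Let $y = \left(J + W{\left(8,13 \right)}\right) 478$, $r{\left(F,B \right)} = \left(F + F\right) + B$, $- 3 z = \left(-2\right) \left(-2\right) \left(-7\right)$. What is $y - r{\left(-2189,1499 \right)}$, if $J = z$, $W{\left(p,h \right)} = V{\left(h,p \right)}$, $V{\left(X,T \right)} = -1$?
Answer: $\frac{20587}{3} \approx 6862.3$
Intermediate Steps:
$z = \frac{28}{3}$ ($z = - \frac{\left(-2\right) \left(-2\right) \left(-7\right)}{3} = - \frac{4 \left(-7\right)}{3} = \left(- \frac{1}{3}\right) \left(-28\right) = \frac{28}{3} \approx 9.3333$)
$r{\left(F,B \right)} = B + 2 F$ ($r{\left(F,B \right)} = 2 F + B = B + 2 F$)
$W{\left(p,h \right)} = -1$
$J = \frac{28}{3} \approx 9.3333$
$y = \frac{11950}{3}$ ($y = \left(\frac{28}{3} - 1\right) 478 = \frac{25}{3} \cdot 478 = \frac{11950}{3} \approx 3983.3$)
$y - r{\left(-2189,1499 \right)} = \frac{11950}{3} - \left(1499 + 2 \left(-2189\right)\right) = \frac{11950}{3} - \left(1499 - 4378\right) = \frac{11950}{3} - -2879 = \frac{11950}{3} + 2879 = \frac{20587}{3}$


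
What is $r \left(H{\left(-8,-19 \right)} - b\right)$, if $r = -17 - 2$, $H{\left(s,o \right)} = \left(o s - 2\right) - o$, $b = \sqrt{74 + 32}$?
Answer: $-3211 + 19 \sqrt{106} \approx -3015.4$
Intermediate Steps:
$b = \sqrt{106} \approx 10.296$
$H{\left(s,o \right)} = -2 - o + o s$ ($H{\left(s,o \right)} = \left(-2 + o s\right) - o = -2 - o + o s$)
$r = -19$ ($r = -17 - 2 = -19$)
$r \left(H{\left(-8,-19 \right)} - b\right) = - 19 \left(\left(-2 - -19 - -152\right) - \sqrt{106}\right) = - 19 \left(\left(-2 + 19 + 152\right) - \sqrt{106}\right) = - 19 \left(169 - \sqrt{106}\right) = -3211 + 19 \sqrt{106}$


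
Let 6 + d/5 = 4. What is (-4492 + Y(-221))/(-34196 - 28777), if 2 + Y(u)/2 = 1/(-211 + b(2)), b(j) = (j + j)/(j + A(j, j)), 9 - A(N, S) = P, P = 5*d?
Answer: 57850154/810273591 ≈ 0.071396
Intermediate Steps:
d = -10 (d = -30 + 5*4 = -30 + 20 = -10)
P = -50 (P = 5*(-10) = -50)
A(N, S) = 59 (A(N, S) = 9 - 1*(-50) = 9 + 50 = 59)
b(j) = 2*j/(59 + j) (b(j) = (j + j)/(j + 59) = (2*j)/(59 + j) = 2*j/(59 + j))
Y(u) = -51590/12867 (Y(u) = -4 + 2/(-211 + 2*2/(59 + 2)) = -4 + 2/(-211 + 2*2/61) = -4 + 2/(-211 + 2*2*(1/61)) = -4 + 2/(-211 + 4/61) = -4 + 2/(-12867/61) = -4 + 2*(-61/12867) = -4 - 122/12867 = -51590/12867)
(-4492 + Y(-221))/(-34196 - 28777) = (-4492 - 51590/12867)/(-34196 - 28777) = -57850154/12867/(-62973) = -57850154/12867*(-1/62973) = 57850154/810273591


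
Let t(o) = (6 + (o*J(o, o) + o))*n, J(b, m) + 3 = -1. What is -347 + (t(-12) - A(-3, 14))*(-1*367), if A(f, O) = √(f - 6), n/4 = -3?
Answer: 184621 + 1101*I ≈ 1.8462e+5 + 1101.0*I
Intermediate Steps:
J(b, m) = -4 (J(b, m) = -3 - 1 = -4)
n = -12 (n = 4*(-3) = -12)
A(f, O) = √(-6 + f)
t(o) = -72 + 36*o (t(o) = (6 + (o*(-4) + o))*(-12) = (6 + (-4*o + o))*(-12) = (6 - 3*o)*(-12) = -72 + 36*o)
-347 + (t(-12) - A(-3, 14))*(-1*367) = -347 + ((-72 + 36*(-12)) - √(-6 - 3))*(-1*367) = -347 + ((-72 - 432) - √(-9))*(-367) = -347 + (-504 - 3*I)*(-367) = -347 + (184968 + 1101*I) = 184621 + 1101*I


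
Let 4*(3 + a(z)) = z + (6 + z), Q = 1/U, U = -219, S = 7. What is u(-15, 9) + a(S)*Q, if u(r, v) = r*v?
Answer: -29567/219 ≈ -135.01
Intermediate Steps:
Q = -1/219 (Q = 1/(-219) = -1/219 ≈ -0.0045662)
a(z) = -3/2 + z/2 (a(z) = -3 + (z + (6 + z))/4 = -3 + (6 + 2*z)/4 = -3 + (3/2 + z/2) = -3/2 + z/2)
u(-15, 9) + a(S)*Q = -15*9 + (-3/2 + (1/2)*7)*(-1/219) = -135 + (-3/2 + 7/2)*(-1/219) = -135 + 2*(-1/219) = -135 - 2/219 = -29567/219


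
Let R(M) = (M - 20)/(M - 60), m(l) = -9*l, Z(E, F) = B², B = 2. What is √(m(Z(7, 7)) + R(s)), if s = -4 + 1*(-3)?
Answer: 3*I*√17755/67 ≈ 5.9663*I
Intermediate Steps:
Z(E, F) = 4 (Z(E, F) = 2² = 4)
s = -7 (s = -4 - 3 = -7)
R(M) = (-20 + M)/(-60 + M)
√(m(Z(7, 7)) + R(s)) = √(-9*4 + (-20 - 7)/(-60 - 7)) = √(-36 - 27/(-67)) = √(-36 - 1/67*(-27)) = √(-36 + 27/67) = √(-2385/67) = 3*I*√17755/67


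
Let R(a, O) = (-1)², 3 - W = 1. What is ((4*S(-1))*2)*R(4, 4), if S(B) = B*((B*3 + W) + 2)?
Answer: -8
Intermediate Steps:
W = 2 (W = 3 - 1*1 = 3 - 1 = 2)
R(a, O) = 1
S(B) = B*(4 + 3*B) (S(B) = B*((B*3 + 2) + 2) = B*((3*B + 2) + 2) = B*((2 + 3*B) + 2) = B*(4 + 3*B))
((4*S(-1))*2)*R(4, 4) = ((4*(-(4 + 3*(-1))))*2)*1 = ((4*(-(4 - 3)))*2)*1 = ((4*(-1*1))*2)*1 = ((4*(-1))*2)*1 = -4*2*1 = -8*1 = -8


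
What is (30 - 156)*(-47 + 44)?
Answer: 378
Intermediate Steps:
(30 - 156)*(-47 + 44) = -126*(-3) = 378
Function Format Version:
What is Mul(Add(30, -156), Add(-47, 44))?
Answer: 378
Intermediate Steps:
Mul(Add(30, -156), Add(-47, 44)) = Mul(-126, -3) = 378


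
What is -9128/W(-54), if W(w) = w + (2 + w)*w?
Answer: -4564/1377 ≈ -3.3145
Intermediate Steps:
W(w) = w + w*(2 + w)
-9128/W(-54) = -9128*(-1/(54*(3 - 54))) = -9128/((-54*(-51))) = -9128/2754 = -9128*1/2754 = -4564/1377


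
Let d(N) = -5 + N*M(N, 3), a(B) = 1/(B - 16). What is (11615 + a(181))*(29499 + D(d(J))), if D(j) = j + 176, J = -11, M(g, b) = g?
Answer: 57093736516/165 ≈ 3.4602e+8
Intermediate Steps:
a(B) = 1/(-16 + B)
d(N) = -5 + N² (d(N) = -5 + N*N = -5 + N²)
D(j) = 176 + j
(11615 + a(181))*(29499 + D(d(J))) = (11615 + 1/(-16 + 181))*(29499 + (176 + (-5 + (-11)²))) = (11615 + 1/165)*(29499 + (176 + (-5 + 121))) = (11615 + 1/165)*(29499 + (176 + 116)) = 1916476*(29499 + 292)/165 = (1916476/165)*29791 = 57093736516/165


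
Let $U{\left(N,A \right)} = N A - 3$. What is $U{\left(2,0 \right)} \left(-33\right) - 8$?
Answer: $91$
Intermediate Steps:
$U{\left(N,A \right)} = -3 + A N$ ($U{\left(N,A \right)} = A N - 3 = -3 + A N$)
$U{\left(2,0 \right)} \left(-33\right) - 8 = \left(-3 + 0 \cdot 2\right) \left(-33\right) - 8 = \left(-3 + 0\right) \left(-33\right) - 8 = \left(-3\right) \left(-33\right) - 8 = 99 - 8 = 91$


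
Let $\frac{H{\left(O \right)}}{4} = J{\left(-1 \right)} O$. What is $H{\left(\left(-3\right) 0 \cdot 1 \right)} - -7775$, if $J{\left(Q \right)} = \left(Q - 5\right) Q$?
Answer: $7775$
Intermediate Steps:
$J{\left(Q \right)} = Q \left(-5 + Q\right)$ ($J{\left(Q \right)} = \left(-5 + Q\right) Q = Q \left(-5 + Q\right)$)
$H{\left(O \right)} = 24 O$ ($H{\left(O \right)} = 4 - (-5 - 1) O = 4 \left(-1\right) \left(-6\right) O = 4 \cdot 6 O = 24 O$)
$H{\left(\left(-3\right) 0 \cdot 1 \right)} - -7775 = 24 \left(-3\right) 0 \cdot 1 - -7775 = 24 \cdot 0 \cdot 1 + 7775 = 24 \cdot 0 + 7775 = 0 + 7775 = 7775$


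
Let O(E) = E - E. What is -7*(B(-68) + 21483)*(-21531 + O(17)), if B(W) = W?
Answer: 3227604555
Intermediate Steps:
O(E) = 0
-7*(B(-68) + 21483)*(-21531 + O(17)) = -7*(-68 + 21483)*(-21531 + 0) = -149905*(-21531) = -7*(-461086365) = 3227604555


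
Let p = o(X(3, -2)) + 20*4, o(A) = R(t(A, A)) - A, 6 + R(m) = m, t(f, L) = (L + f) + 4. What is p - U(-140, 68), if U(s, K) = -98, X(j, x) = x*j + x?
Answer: 168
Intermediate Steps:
X(j, x) = x + j*x (X(j, x) = j*x + x = x + j*x)
t(f, L) = 4 + L + f
R(m) = -6 + m
o(A) = -2 + A (o(A) = (-6 + (4 + A + A)) - A = (-6 + (4 + 2*A)) - A = (-2 + 2*A) - A = -2 + A)
p = 70 (p = (-2 - 2*(1 + 3)) + 20*4 = (-2 - 2*4) + 80 = (-2 - 8) + 80 = -10 + 80 = 70)
p - U(-140, 68) = 70 - 1*(-98) = 70 + 98 = 168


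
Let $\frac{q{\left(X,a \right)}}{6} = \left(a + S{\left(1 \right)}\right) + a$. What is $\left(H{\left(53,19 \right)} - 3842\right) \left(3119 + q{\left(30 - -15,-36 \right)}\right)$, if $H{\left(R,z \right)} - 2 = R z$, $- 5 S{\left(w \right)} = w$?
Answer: $- \frac{38044357}{5} \approx -7.6089 \cdot 10^{6}$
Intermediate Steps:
$S{\left(w \right)} = - \frac{w}{5}$
$q{\left(X,a \right)} = - \frac{6}{5} + 12 a$ ($q{\left(X,a \right)} = 6 \left(\left(a - \frac{1}{5}\right) + a\right) = 6 \left(\left(- \frac{1}{5} + a\right) + a\right) = 6 \left(- \frac{1}{5} + 2 a\right) = - \frac{6}{5} + 12 a$)
$H{\left(R,z \right)} = 2 + R z$
$\left(H{\left(53,19 \right)} - 3842\right) \left(3119 + q{\left(30 - -15,-36 \right)}\right) = \left(\left(2 + 53 \cdot 19\right) - 3842\right) \left(3119 + \left(- \frac{6}{5} + 12 \left(-36\right)\right)\right) = \left(\left(2 + 1007\right) - 3842\right) \left(3119 - \frac{2166}{5}\right) = \left(1009 - 3842\right) \left(3119 - \frac{2166}{5}\right) = \left(-2833\right) \frac{13429}{5} = - \frac{38044357}{5}$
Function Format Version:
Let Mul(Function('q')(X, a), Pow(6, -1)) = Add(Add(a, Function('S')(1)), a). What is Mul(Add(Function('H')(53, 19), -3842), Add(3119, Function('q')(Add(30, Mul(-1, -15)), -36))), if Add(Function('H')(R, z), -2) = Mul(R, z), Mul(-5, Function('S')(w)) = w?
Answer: Rational(-38044357, 5) ≈ -7.6089e+6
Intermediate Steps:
Function('S')(w) = Mul(Rational(-1, 5), w)
Function('q')(X, a) = Add(Rational(-6, 5), Mul(12, a)) (Function('q')(X, a) = Mul(6, Add(Add(a, Mul(Rational(-1, 5), 1)), a)) = Mul(6, Add(Add(a, Rational(-1, 5)), a)) = Mul(6, Add(Add(Rational(-1, 5), a), a)) = Mul(6, Add(Rational(-1, 5), Mul(2, a))) = Add(Rational(-6, 5), Mul(12, a)))
Function('H')(R, z) = Add(2, Mul(R, z))
Mul(Add(Function('H')(53, 19), -3842), Add(3119, Function('q')(Add(30, Mul(-1, -15)), -36))) = Mul(Add(Add(2, Mul(53, 19)), -3842), Add(3119, Add(Rational(-6, 5), Mul(12, -36)))) = Mul(Add(Add(2, 1007), -3842), Add(3119, Add(Rational(-6, 5), -432))) = Mul(Add(1009, -3842), Add(3119, Rational(-2166, 5))) = Mul(-2833, Rational(13429, 5)) = Rational(-38044357, 5)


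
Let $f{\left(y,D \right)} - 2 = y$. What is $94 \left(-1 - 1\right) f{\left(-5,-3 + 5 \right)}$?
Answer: $564$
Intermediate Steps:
$f{\left(y,D \right)} = 2 + y$
$94 \left(-1 - 1\right) f{\left(-5,-3 + 5 \right)} = 94 \left(-1 - 1\right) \left(2 - 5\right) = 94 \left(\left(-2\right) \left(-3\right)\right) = 94 \cdot 6 = 564$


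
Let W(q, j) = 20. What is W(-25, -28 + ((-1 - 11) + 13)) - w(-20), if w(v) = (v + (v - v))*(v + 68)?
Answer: 980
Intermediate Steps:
w(v) = v*(68 + v) (w(v) = (v + 0)*(68 + v) = v*(68 + v))
W(-25, -28 + ((-1 - 11) + 13)) - w(-20) = 20 - (-20)*(68 - 20) = 20 - (-20)*48 = 20 - 1*(-960) = 20 + 960 = 980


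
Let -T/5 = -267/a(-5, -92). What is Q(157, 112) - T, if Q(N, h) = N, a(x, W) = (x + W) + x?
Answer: 5783/34 ≈ 170.09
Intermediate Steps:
a(x, W) = W + 2*x (a(x, W) = (W + x) + x = W + 2*x)
T = -445/34 (T = -(-1335)/(-92 + 2*(-5)) = -(-1335)/(-92 - 10) = -(-1335)/(-102) = -(-1335)*(-1)/102 = -5*89/34 = -445/34 ≈ -13.088)
Q(157, 112) - T = 157 - 1*(-445/34) = 157 + 445/34 = 5783/34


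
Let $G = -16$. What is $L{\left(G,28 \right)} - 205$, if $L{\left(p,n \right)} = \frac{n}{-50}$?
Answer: $- \frac{5139}{25} \approx -205.56$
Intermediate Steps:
$L{\left(p,n \right)} = - \frac{n}{50}$ ($L{\left(p,n \right)} = n \left(- \frac{1}{50}\right) = - \frac{n}{50}$)
$L{\left(G,28 \right)} - 205 = \left(- \frac{1}{50}\right) 28 - 205 = - \frac{14}{25} - 205 = - \frac{5139}{25}$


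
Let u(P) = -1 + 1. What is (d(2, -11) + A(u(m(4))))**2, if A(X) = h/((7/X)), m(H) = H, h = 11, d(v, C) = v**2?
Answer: 16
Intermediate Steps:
u(P) = 0
A(X) = 11*X/7 (A(X) = 11/((7/X)) = 11*(X/7) = 11*X/7)
(d(2, -11) + A(u(m(4))))**2 = (2**2 + (11/7)*0)**2 = (4 + 0)**2 = 4**2 = 16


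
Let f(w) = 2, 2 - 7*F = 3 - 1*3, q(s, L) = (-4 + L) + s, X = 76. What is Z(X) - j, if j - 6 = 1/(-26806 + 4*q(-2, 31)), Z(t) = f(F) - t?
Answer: -2136479/26706 ≈ -80.000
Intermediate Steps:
q(s, L) = -4 + L + s
F = 2/7 (F = 2/7 - (3 - 1*3)/7 = 2/7 - (3 - 3)/7 = 2/7 - ⅐*0 = 2/7 + 0 = 2/7 ≈ 0.28571)
Z(t) = 2 - t
j = 160235/26706 (j = 6 + 1/(-26806 + 4*(-4 + 31 - 2)) = 6 + 1/(-26806 + 4*25) = 6 + 1/(-26806 + 100) = 6 + 1/(-26706) = 6 - 1/26706 = 160235/26706 ≈ 6.0000)
Z(X) - j = (2 - 1*76) - 1*160235/26706 = (2 - 76) - 160235/26706 = -74 - 160235/26706 = -2136479/26706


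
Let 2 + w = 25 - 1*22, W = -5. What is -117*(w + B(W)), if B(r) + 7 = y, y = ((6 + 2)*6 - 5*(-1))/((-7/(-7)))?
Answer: -5499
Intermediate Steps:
w = 1 (w = -2 + (25 - 1*22) = -2 + (25 - 22) = -2 + 3 = 1)
y = 53 (y = (8*6 + 5)/((-7*(-⅐))) = (48 + 5)/1 = 53*1 = 53)
B(r) = 46 (B(r) = -7 + 53 = 46)
-117*(w + B(W)) = -117*(1 + 46) = -117*47 = -5499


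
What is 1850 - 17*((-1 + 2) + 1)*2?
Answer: 1782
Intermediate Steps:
1850 - 17*((-1 + 2) + 1)*2 = 1850 - 17*(1 + 1)*2 = 1850 - 17*2*2 = 1850 - 34*2 = 1850 - 1*68 = 1850 - 68 = 1782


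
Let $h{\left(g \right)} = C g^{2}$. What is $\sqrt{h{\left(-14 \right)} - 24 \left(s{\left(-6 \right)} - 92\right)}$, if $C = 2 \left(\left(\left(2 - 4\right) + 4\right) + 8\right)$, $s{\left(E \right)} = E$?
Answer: $56 \sqrt{2} \approx 79.196$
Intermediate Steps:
$C = 20$ ($C = 2 \left(\left(\left(2 - 4\right) + 4\right) + 8\right) = 2 \left(\left(-2 + 4\right) + 8\right) = 2 \left(2 + 8\right) = 2 \cdot 10 = 20$)
$h{\left(g \right)} = 20 g^{2}$
$\sqrt{h{\left(-14 \right)} - 24 \left(s{\left(-6 \right)} - 92\right)} = \sqrt{20 \left(-14\right)^{2} - 24 \left(-6 - 92\right)} = \sqrt{20 \cdot 196 - -2352} = \sqrt{3920 + 2352} = \sqrt{6272} = 56 \sqrt{2}$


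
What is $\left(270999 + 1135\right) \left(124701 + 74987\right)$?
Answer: $54341894192$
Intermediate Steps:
$\left(270999 + 1135\right) \left(124701 + 74987\right) = 272134 \cdot 199688 = 54341894192$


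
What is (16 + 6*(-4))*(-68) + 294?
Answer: 838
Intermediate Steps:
(16 + 6*(-4))*(-68) + 294 = (16 - 24)*(-68) + 294 = -8*(-68) + 294 = 544 + 294 = 838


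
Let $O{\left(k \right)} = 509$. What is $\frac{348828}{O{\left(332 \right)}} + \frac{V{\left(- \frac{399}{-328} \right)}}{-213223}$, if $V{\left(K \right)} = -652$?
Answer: $\frac{74378484512}{108530507} \approx 685.32$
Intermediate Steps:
$\frac{348828}{O{\left(332 \right)}} + \frac{V{\left(- \frac{399}{-328} \right)}}{-213223} = \frac{348828}{509} - \frac{652}{-213223} = 348828 \cdot \frac{1}{509} - - \frac{652}{213223} = \frac{348828}{509} + \frac{652}{213223} = \frac{74378484512}{108530507}$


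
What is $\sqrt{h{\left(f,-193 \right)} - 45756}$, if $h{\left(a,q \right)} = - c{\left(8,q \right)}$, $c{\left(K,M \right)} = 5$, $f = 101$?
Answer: $i \sqrt{45761} \approx 213.92 i$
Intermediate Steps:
$h{\left(a,q \right)} = -5$ ($h{\left(a,q \right)} = \left(-1\right) 5 = -5$)
$\sqrt{h{\left(f,-193 \right)} - 45756} = \sqrt{-5 - 45756} = \sqrt{-45761} = i \sqrt{45761}$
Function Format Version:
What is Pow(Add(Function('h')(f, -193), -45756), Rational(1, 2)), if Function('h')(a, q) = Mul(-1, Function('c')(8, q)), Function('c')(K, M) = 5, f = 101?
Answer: Mul(I, Pow(45761, Rational(1, 2))) ≈ Mul(213.92, I)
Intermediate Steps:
Function('h')(a, q) = -5 (Function('h')(a, q) = Mul(-1, 5) = -5)
Pow(Add(Function('h')(f, -193), -45756), Rational(1, 2)) = Pow(Add(-5, -45756), Rational(1, 2)) = Pow(-45761, Rational(1, 2)) = Mul(I, Pow(45761, Rational(1, 2)))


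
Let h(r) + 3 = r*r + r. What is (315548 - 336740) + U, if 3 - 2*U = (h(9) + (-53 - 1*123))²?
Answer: -25151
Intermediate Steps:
h(r) = -3 + r + r² (h(r) = -3 + (r*r + r) = -3 + (r² + r) = -3 + (r + r²) = -3 + r + r²)
U = -3959 (U = 3/2 - ((-3 + 9 + 9²) + (-53 - 1*123))²/2 = 3/2 - ((-3 + 9 + 81) + (-53 - 123))²/2 = 3/2 - (87 - 176)²/2 = 3/2 - ½*(-89)² = 3/2 - ½*7921 = 3/2 - 7921/2 = -3959)
(315548 - 336740) + U = (315548 - 336740) - 3959 = -21192 - 3959 = -25151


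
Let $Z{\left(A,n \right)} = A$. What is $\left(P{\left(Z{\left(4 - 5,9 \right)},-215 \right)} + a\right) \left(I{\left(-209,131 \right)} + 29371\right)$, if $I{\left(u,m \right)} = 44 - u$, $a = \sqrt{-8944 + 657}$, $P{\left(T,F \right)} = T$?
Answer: $-29624 + 29624 i \sqrt{8287} \approx -29624.0 + 2.6968 \cdot 10^{6} i$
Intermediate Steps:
$a = i \sqrt{8287}$ ($a = \sqrt{-8287} = i \sqrt{8287} \approx 91.033 i$)
$\left(P{\left(Z{\left(4 - 5,9 \right)},-215 \right)} + a\right) \left(I{\left(-209,131 \right)} + 29371\right) = \left(\left(4 - 5\right) + i \sqrt{8287}\right) \left(\left(44 - -209\right) + 29371\right) = \left(\left(4 - 5\right) + i \sqrt{8287}\right) \left(\left(44 + 209\right) + 29371\right) = \left(-1 + i \sqrt{8287}\right) \left(253 + 29371\right) = \left(-1 + i \sqrt{8287}\right) 29624 = -29624 + 29624 i \sqrt{8287}$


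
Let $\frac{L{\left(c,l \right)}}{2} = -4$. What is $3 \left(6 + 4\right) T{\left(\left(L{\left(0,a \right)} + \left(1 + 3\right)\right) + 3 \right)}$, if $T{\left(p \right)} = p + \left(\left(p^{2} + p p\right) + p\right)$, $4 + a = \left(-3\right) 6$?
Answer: $0$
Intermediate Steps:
$a = -22$ ($a = -4 - 18 = -22$)
$L{\left(c,l \right)} = -8$ ($L{\left(c,l \right)} = 2 \left(-4\right) = -8$)
$T{\left(p \right)} = 2 p + 2 p^{2}$ ($T{\left(p \right)} = p + \left(\left(p^{2} + p^{2}\right) + p\right) = p + \left(2 p^{2} + p\right) = p + \left(p + 2 p^{2}\right) = 2 p + 2 p^{2}$)
$3 \left(6 + 4\right) T{\left(\left(L{\left(0,a \right)} + \left(1 + 3\right)\right) + 3 \right)} = 3 \left(6 + 4\right) 2 \left(\left(-8 + \left(1 + 3\right)\right) + 3\right) \left(1 + \left(\left(-8 + \left(1 + 3\right)\right) + 3\right)\right) = 3 \cdot 10 \cdot 2 \left(\left(-8 + 4\right) + 3\right) \left(1 + \left(\left(-8 + 4\right) + 3\right)\right) = 30 \cdot 2 \left(-4 + 3\right) \left(1 + \left(-4 + 3\right)\right) = 30 \cdot 2 \left(-1\right) \left(1 - 1\right) = 30 \cdot 2 \left(-1\right) 0 = 30 \cdot 0 = 0$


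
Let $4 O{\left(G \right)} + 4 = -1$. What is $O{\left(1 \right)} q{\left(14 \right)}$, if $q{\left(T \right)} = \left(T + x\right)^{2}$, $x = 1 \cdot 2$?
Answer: $-320$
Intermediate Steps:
$O{\left(G \right)} = - \frac{5}{4}$ ($O{\left(G \right)} = -1 + \frac{1}{4} \left(-1\right) = -1 - \frac{1}{4} = - \frac{5}{4}$)
$x = 2$
$q{\left(T \right)} = \left(2 + T\right)^{2}$ ($q{\left(T \right)} = \left(T + 2\right)^{2} = \left(2 + T\right)^{2}$)
$O{\left(1 \right)} q{\left(14 \right)} = - \frac{5 \left(2 + 14\right)^{2}}{4} = - \frac{5 \cdot 16^{2}}{4} = \left(- \frac{5}{4}\right) 256 = -320$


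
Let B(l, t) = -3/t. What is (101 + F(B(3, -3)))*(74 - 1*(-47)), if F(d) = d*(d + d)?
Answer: 12463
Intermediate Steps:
F(d) = 2*d**2 (F(d) = d*(2*d) = 2*d**2)
(101 + F(B(3, -3)))*(74 - 1*(-47)) = (101 + 2*(-3/(-3))**2)*(74 - 1*(-47)) = (101 + 2*(-3*(-1/3))**2)*(74 + 47) = (101 + 2*1**2)*121 = (101 + 2*1)*121 = (101 + 2)*121 = 103*121 = 12463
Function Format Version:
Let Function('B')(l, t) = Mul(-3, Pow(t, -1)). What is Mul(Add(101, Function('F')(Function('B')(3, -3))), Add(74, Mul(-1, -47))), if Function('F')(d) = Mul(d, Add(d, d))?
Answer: 12463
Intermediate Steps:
Function('F')(d) = Mul(2, Pow(d, 2)) (Function('F')(d) = Mul(d, Mul(2, d)) = Mul(2, Pow(d, 2)))
Mul(Add(101, Function('F')(Function('B')(3, -3))), Add(74, Mul(-1, -47))) = Mul(Add(101, Mul(2, Pow(Mul(-3, Pow(-3, -1)), 2))), Add(74, Mul(-1, -47))) = Mul(Add(101, Mul(2, Pow(Mul(-3, Rational(-1, 3)), 2))), Add(74, 47)) = Mul(Add(101, Mul(2, Pow(1, 2))), 121) = Mul(Add(101, Mul(2, 1)), 121) = Mul(Add(101, 2), 121) = Mul(103, 121) = 12463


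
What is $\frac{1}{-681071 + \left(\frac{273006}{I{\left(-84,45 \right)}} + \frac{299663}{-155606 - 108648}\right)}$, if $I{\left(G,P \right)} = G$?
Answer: $- \frac{24997}{17106002169} \approx -1.4613 \cdot 10^{-6}$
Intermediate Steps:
$\frac{1}{-681071 + \left(\frac{273006}{I{\left(-84,45 \right)}} + \frac{299663}{-155606 - 108648}\right)} = \frac{1}{-681071 + \left(\frac{273006}{-84} + \frac{299663}{-155606 - 108648}\right)} = \frac{1}{-681071 + \left(273006 \left(- \frac{1}{84}\right) + \frac{299663}{-264254}\right)} = \frac{1}{-681071 + \left(- \frac{45501}{14} + 299663 \left(- \frac{1}{264254}\right)\right)} = \frac{1}{-681071 - \frac{81270382}{24997}} = \frac{1}{- \frac{17106002169}{24997}} = - \frac{24997}{17106002169}$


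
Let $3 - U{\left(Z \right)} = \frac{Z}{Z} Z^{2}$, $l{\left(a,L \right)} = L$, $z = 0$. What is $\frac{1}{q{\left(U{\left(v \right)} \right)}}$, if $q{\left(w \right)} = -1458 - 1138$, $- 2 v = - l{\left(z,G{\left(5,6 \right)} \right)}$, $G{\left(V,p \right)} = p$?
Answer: $- \frac{1}{2596} \approx -0.00038521$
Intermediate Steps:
$v = 3$ ($v = - \frac{\left(-1\right) 6}{2} = \left(- \frac{1}{2}\right) \left(-6\right) = 3$)
$U{\left(Z \right)} = 3 - Z^{2}$ ($U{\left(Z \right)} = 3 - \frac{Z}{Z} Z^{2} = 3 - 1 Z^{2} = 3 - Z^{2}$)
$q{\left(w \right)} = -2596$
$\frac{1}{q{\left(U{\left(v \right)} \right)}} = \frac{1}{-2596} = - \frac{1}{2596}$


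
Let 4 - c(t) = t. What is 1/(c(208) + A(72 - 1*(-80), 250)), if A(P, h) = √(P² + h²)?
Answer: 51/10997 + √21401/21994 ≈ 0.011289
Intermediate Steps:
c(t) = 4 - t
1/(c(208) + A(72 - 1*(-80), 250)) = 1/((4 - 1*208) + √((72 - 1*(-80))² + 250²)) = 1/((4 - 208) + √((72 + 80)² + 62500)) = 1/(-204 + √(152² + 62500)) = 1/(-204 + √(23104 + 62500)) = 1/(-204 + √85604) = 1/(-204 + 2*√21401)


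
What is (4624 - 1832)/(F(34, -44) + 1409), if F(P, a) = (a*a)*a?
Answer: -2792/83775 ≈ -0.033327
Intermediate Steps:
F(P, a) = a³ (F(P, a) = a²*a = a³)
(4624 - 1832)/(F(34, -44) + 1409) = (4624 - 1832)/((-44)³ + 1409) = 2792/(-85184 + 1409) = 2792/(-83775) = 2792*(-1/83775) = -2792/83775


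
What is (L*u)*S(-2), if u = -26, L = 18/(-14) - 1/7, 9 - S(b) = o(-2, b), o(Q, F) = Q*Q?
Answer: 1300/7 ≈ 185.71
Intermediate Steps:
o(Q, F) = Q²
S(b) = 5 (S(b) = 9 - 1*(-2)² = 9 - 1*4 = 9 - 4 = 5)
L = -10/7 (L = 18*(-1/14) - 1*⅐ = -9/7 - ⅐ = -10/7 ≈ -1.4286)
(L*u)*S(-2) = -10/7*(-26)*5 = (260/7)*5 = 1300/7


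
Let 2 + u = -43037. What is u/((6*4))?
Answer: -43039/24 ≈ -1793.3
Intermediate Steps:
u = -43039 (u = -2 - 43037 = -43039)
u/((6*4)) = -43039/(6*4) = -43039/24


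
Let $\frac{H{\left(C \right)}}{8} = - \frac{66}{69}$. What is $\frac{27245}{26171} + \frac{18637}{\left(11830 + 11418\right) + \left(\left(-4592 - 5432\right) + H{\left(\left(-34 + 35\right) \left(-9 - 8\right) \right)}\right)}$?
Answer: $\frac{19500051441}{7955355896} \approx 2.4512$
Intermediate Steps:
$H{\left(C \right)} = - \frac{176}{23}$ ($H{\left(C \right)} = 8 \left(- \frac{66}{69}\right) = 8 \left(\left(-66\right) \frac{1}{69}\right) = 8 \left(- \frac{22}{23}\right) = - \frac{176}{23}$)
$\frac{27245}{26171} + \frac{18637}{\left(11830 + 11418\right) + \left(\left(-4592 - 5432\right) + H{\left(\left(-34 + 35\right) \left(-9 - 8\right) \right)}\right)} = \frac{27245}{26171} + \frac{18637}{\left(11830 + 11418\right) - \frac{230728}{23}} = 27245 \cdot \frac{1}{26171} + \frac{18637}{23248 - \frac{230728}{23}} = \frac{27245}{26171} + \frac{18637}{23248 - \frac{230728}{23}} = \frac{27245}{26171} + \frac{18637}{\frac{303976}{23}} = \frac{27245}{26171} + 18637 \cdot \frac{23}{303976} = \frac{27245}{26171} + \frac{428651}{303976} = \frac{19500051441}{7955355896}$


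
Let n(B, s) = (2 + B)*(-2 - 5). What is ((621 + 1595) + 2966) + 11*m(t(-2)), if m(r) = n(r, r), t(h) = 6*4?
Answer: 3180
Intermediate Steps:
n(B, s) = -14 - 7*B (n(B, s) = (2 + B)*(-7) = -14 - 7*B)
t(h) = 24
m(r) = -14 - 7*r
((621 + 1595) + 2966) + 11*m(t(-2)) = ((621 + 1595) + 2966) + 11*(-14 - 7*24) = (2216 + 2966) + 11*(-14 - 168) = 5182 + 11*(-182) = 5182 - 2002 = 3180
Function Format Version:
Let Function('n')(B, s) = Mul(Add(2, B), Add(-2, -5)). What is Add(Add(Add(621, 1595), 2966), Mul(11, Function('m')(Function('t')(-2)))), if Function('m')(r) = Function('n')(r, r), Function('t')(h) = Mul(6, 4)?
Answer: 3180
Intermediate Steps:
Function('n')(B, s) = Add(-14, Mul(-7, B)) (Function('n')(B, s) = Mul(Add(2, B), -7) = Add(-14, Mul(-7, B)))
Function('t')(h) = 24
Function('m')(r) = Add(-14, Mul(-7, r))
Add(Add(Add(621, 1595), 2966), Mul(11, Function('m')(Function('t')(-2)))) = Add(Add(Add(621, 1595), 2966), Mul(11, Add(-14, Mul(-7, 24)))) = Add(Add(2216, 2966), Mul(11, Add(-14, -168))) = Add(5182, Mul(11, -182)) = Add(5182, -2002) = 3180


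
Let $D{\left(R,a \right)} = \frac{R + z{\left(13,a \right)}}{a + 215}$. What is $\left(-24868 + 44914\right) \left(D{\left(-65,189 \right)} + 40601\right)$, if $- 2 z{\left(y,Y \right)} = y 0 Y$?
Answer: $\frac{164404652997}{202} \approx 8.1388 \cdot 10^{8}$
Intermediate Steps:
$z{\left(y,Y \right)} = 0$ ($z{\left(y,Y \right)} = - \frac{y 0 Y}{2} = - \frac{0 Y}{2} = \left(- \frac{1}{2}\right) 0 = 0$)
$D{\left(R,a \right)} = \frac{R}{215 + a}$ ($D{\left(R,a \right)} = \frac{R + 0}{a + 215} = \frac{R}{215 + a}$)
$\left(-24868 + 44914\right) \left(D{\left(-65,189 \right)} + 40601\right) = \left(-24868 + 44914\right) \left(- \frac{65}{215 + 189} + 40601\right) = 20046 \left(- \frac{65}{404} + 40601\right) = 20046 \cdot \frac{16402739}{404} = \frac{164404652997}{202}$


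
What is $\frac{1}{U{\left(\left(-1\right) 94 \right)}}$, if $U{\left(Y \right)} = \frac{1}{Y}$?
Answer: $-94$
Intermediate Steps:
$\frac{1}{U{\left(\left(-1\right) 94 \right)}} = \frac{1}{\frac{1}{\left(-1\right) 94}} = \frac{1}{\frac{1}{-94}} = \frac{1}{- \frac{1}{94}} = -94$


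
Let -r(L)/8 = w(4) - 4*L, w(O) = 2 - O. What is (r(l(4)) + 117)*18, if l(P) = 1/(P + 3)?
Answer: 17334/7 ≈ 2476.3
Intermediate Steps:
l(P) = 1/(3 + P)
r(L) = 16 + 32*L (r(L) = -8*((2 - 1*4) - 4*L) = -8*((2 - 4) - 4*L) = -8*(-2 - 4*L) = 16 + 32*L)
(r(l(4)) + 117)*18 = ((16 + 32/(3 + 4)) + 117)*18 = ((16 + 32/7) + 117)*18 = (144/7 + 117)*18 = (963/7)*18 = 17334/7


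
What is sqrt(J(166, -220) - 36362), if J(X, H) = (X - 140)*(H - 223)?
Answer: 6*I*sqrt(1330) ≈ 218.81*I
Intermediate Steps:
J(X, H) = (-223 + H)*(-140 + X) (J(X, H) = (-140 + X)*(-223 + H) = (-223 + H)*(-140 + X))
sqrt(J(166, -220) - 36362) = sqrt((31220 - 223*166 - 140*(-220) - 220*166) - 36362) = sqrt((31220 - 37018 + 30800 - 36520) - 36362) = sqrt(-11518 - 36362) = sqrt(-47880) = 6*I*sqrt(1330)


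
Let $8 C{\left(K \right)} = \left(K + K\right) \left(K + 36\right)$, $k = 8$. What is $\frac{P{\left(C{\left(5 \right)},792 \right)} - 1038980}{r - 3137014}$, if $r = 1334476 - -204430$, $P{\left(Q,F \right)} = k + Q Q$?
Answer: $\frac{16581527}{25569728} \approx 0.64848$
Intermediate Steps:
$C{\left(K \right)} = \frac{K \left(36 + K\right)}{4}$ ($C{\left(K \right)} = \frac{\left(K + K\right) \left(K + 36\right)}{8} = \frac{2 K \left(36 + K\right)}{8} = \frac{K \left(36 + K\right)}{4}$)
$P{\left(Q,F \right)} = 8 + Q^{2}$ ($P{\left(Q,F \right)} = 8 + Q Q = 8 + Q^{2}$)
$r = 1538906$ ($r = 1334476 + 204430 = 1538906$)
$\frac{P{\left(C{\left(5 \right)},792 \right)} - 1038980}{r - 3137014} = \frac{\left(8 + \left(\frac{1}{4} \cdot 5 \left(36 + 5\right)\right)^{2}\right) - 1038980}{1538906 - 3137014} = \frac{\left(8 + \left(\frac{1}{4} \cdot 5 \cdot 41\right)^{2}\right) - 1038980}{-1598108} = \left(\left(8 + \left(\frac{205}{4}\right)^{2}\right) - 1038980\right) \left(- \frac{1}{1598108}\right) = \left(\left(8 + \frac{42025}{16}\right) - 1038980\right) \left(- \frac{1}{1598108}\right) = \left(\frac{42153}{16} - 1038980\right) \left(- \frac{1}{1598108}\right) = \left(- \frac{16581527}{16}\right) \left(- \frac{1}{1598108}\right) = \frac{16581527}{25569728}$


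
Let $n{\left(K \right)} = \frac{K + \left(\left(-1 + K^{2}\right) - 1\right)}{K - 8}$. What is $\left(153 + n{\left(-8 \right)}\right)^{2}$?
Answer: $\frac{1432809}{64} \approx 22388.0$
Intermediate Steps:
$n{\left(K \right)} = \frac{-2 + K + K^{2}}{-8 + K}$ ($n{\left(K \right)} = \frac{K + \left(-2 + K^{2}\right)}{-8 + K} = \frac{-2 + K + K^{2}}{-8 + K}$)
$\left(153 + n{\left(-8 \right)}\right)^{2} = \left(153 + \frac{-2 - 8 + \left(-8\right)^{2}}{-8 - 8}\right)^{2} = \left(153 + \frac{-2 - 8 + 64}{-16}\right)^{2} = \left(153 - \frac{27}{8}\right)^{2} = \left(\frac{1197}{8}\right)^{2} = \frac{1432809}{64}$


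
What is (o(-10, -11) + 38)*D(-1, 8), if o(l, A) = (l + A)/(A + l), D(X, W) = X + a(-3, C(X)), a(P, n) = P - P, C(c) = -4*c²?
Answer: -39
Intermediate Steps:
a(P, n) = 0
D(X, W) = X (D(X, W) = X + 0 = X)
o(l, A) = 1 (o(l, A) = (A + l)/(A + l) = 1)
(o(-10, -11) + 38)*D(-1, 8) = (1 + 38)*(-1) = 39*(-1) = -39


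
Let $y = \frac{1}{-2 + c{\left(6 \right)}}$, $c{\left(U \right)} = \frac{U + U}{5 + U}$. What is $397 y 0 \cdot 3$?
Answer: $0$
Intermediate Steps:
$c{\left(U \right)} = \frac{2 U}{5 + U}$
$y = - \frac{11}{10}$ ($y = \frac{1}{-2 + 2 \cdot 6 \frac{1}{5 + 6}} = \frac{1}{-2 + 2 \cdot 6 \cdot \frac{1}{11}} = \frac{1}{-2 + \frac{12}{11}} = \frac{1}{- \frac{10}{11}} = - \frac{11}{10} \approx -1.1$)
$397 y 0 \cdot 3 = 397 \left(- \frac{11}{10}\right) 0 \cdot 3 = 397 \cdot 0 \cdot 3 = 397 \cdot 0 = 0$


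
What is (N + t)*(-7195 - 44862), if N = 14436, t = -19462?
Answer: 261638482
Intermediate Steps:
(N + t)*(-7195 - 44862) = (14436 - 19462)*(-7195 - 44862) = -5026*(-52057) = 261638482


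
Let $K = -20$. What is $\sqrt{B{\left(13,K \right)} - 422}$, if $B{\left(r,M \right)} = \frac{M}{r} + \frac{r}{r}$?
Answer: $\frac{i \sqrt{71409}}{13} \approx 20.556 i$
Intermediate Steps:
$B{\left(r,M \right)} = 1 + \frac{M}{r}$ ($B{\left(r,M \right)} = \frac{M}{r} + 1 = 1 + \frac{M}{r}$)
$\sqrt{B{\left(13,K \right)} - 422} = \sqrt{\frac{-20 + 13}{13} - 422} = \sqrt{\frac{1}{13} \left(-7\right) - 422} = \sqrt{- \frac{7}{13} - 422} = \sqrt{- \frac{5493}{13}} = \frac{i \sqrt{71409}}{13}$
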